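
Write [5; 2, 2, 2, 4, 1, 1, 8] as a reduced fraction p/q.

Fold from the inside: start with 8/1.
  1 + 1/8 = 9/8
  1 + 8/9 = 17/9
  4 + 9/17 = 77/17
  2 + 17/77 = 171/77
  2 + 77/171 = 419/171
  2 + 171/419 = 1009/419
  5 + 419/1009 = 5464/1009

5464/1009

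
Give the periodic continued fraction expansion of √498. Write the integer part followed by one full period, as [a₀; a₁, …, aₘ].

[22; 3, 6, 22, 6, 3, 44]

a₀ = ⌊√498⌋ = 22.
With m₀=0, d₀=1 and mₖ₊₁ = dₖaₖ − mₖ, dₖ₊₁ = (n − mₖ₊₁²)/dₖ, aₖ₊₁ = ⌊(a₀+mₖ₊₁)/dₖ₊₁⌋:
  k=1: m=22, d=14, a=3
  k=2: m=20, d=7, a=6
  k=3: m=22, d=2, a=22
  k=4: m=22, d=7, a=6
  k=5: m=20, d=14, a=3
  k=6: m=22, d=1, a=44
d=1 and a=2a₀=44 at k=6, so the next step gives (m, d) = (22, 14) again — its k=1 value — and the period has length 6.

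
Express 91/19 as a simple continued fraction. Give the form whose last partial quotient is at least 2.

91 = 4*19 + 15
19 = 1*15 + 4
15 = 3*4 + 3
4 = 1*3 + 1
3 = 3*1 + 0  (stop)
So 91/19 = [4; 1, 3, 1, 3].

[4; 1, 3, 1, 3]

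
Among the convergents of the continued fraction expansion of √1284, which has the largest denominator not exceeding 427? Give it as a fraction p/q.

15229/425

√1284 = [35; 1, 4, 1, 70, …] (period length 4).
Convergents:
  p_0/q_0 = 35/1
  p_1/q_1 = 36/1
  p_2/q_2 = 179/5
  p_3/q_3 = 215/6
  p_4/q_4 = 15229/425
  p_5/q_5 = 15444/431
q_4 = 425 ≤ 427 < 431 = q_5, so the answer is 15229/425.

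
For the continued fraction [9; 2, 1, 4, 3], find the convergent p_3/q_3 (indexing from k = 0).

131/14

Using pₖ = aₖpₖ₋₁ + pₖ₋₂, qₖ = aₖqₖ₋₁ + qₖ₋₂ (with p₋₁=1, p₋₂=0, q₋₁=0, q₋₂=1):
  k=0: a=9, p=9, q=1
  k=1: a=2, p=19, q=2
  k=2: a=1, p=28, q=3
  k=3: a=4, p=131, q=14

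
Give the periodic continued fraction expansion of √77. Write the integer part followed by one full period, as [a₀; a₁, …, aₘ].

[8; 1, 3, 2, 3, 1, 16]

a₀ = ⌊√77⌋ = 8.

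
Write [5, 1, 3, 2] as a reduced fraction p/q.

Using pₖ = aₖpₖ₋₁ + pₖ₋₂ and qₖ = aₖqₖ₋₁ + qₖ₋₂:
  k=0: a=5, p=5, q=1
  k=1: a=1, p=6, q=1
  k=2: a=3, p=23, q=4
  k=3: a=2, p=52, q=9

52/9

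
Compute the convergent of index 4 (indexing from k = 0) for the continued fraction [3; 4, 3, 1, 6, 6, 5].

372/115

Using pₖ = aₖpₖ₋₁ + pₖ₋₂, qₖ = aₖqₖ₋₁ + qₖ₋₂ (with p₋₁=1, p₋₂=0, q₋₁=0, q₋₂=1):
  k=0: a=3, p=3, q=1
  k=1: a=4, p=13, q=4
  k=2: a=3, p=42, q=13
  k=3: a=1, p=55, q=17
  k=4: a=6, p=372, q=115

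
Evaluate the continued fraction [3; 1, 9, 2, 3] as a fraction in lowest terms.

285/73

Using pₖ = aₖpₖ₋₁ + pₖ₋₂ and qₖ = aₖqₖ₋₁ + qₖ₋₂:
  k=0: a=3, p=3, q=1
  k=1: a=1, p=4, q=1
  k=2: a=9, p=39, q=10
  k=3: a=2, p=82, q=21
  k=4: a=3, p=285, q=73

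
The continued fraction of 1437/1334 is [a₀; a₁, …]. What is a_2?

1437 = 1·1334 + 103   →  a_0 = 1
1334 = 12·103 + 98   →  a_1 = 12
103 = 1·98 + 5   →  a_2 = 1

1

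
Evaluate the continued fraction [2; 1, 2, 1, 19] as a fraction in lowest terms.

217/79

Using pₖ = aₖpₖ₋₁ + pₖ₋₂ and qₖ = aₖqₖ₋₁ + qₖ₋₂:
  k=0: a=2, p=2, q=1
  k=1: a=1, p=3, q=1
  k=2: a=2, p=8, q=3
  k=3: a=1, p=11, q=4
  k=4: a=19, p=217, q=79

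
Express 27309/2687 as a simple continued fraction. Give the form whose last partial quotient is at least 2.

[10; 6, 8, 3, 1, 1, 7]

27309 = 10·2687 + 439
2687 = 6·439 + 53
439 = 8·53 + 15
53 = 3·15 + 8
15 = 1·8 + 7
8 = 1·7 + 1
7 = 7·1 + 0  (stop)
So 27309/2687 = [10; 6, 8, 3, 1, 1, 7].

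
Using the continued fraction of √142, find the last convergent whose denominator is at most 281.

3277/275

√142 = [11; 1, 10, 1, 22, …] (period length 4).
Convergents:
  p_0/q_0 = 11/1
  p_1/q_1 = 12/1
  p_2/q_2 = 131/11
  p_3/q_3 = 143/12
  p_4/q_4 = 3277/275
  p_5/q_5 = 3420/287
q_4 = 275 ≤ 281 < 287 = q_5, so the answer is 3277/275.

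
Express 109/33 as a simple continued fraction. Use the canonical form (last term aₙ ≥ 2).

109 = 3×33 + 10
33 = 3×10 + 3
10 = 3×3 + 1
3 = 3×1 + 0  (stop)
So 109/33 = [3; 3, 3, 3].

[3; 3, 3, 3]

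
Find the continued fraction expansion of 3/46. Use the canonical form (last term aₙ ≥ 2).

3 = 0×46 + 3
46 = 15×3 + 1
3 = 3×1 + 0  (stop)
So 3/46 = [0; 15, 3].

[0; 15, 3]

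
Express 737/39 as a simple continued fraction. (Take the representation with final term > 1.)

[18; 1, 8, 1, 3]

737 = 18×39 + 35
39 = 1×35 + 4
35 = 8×4 + 3
4 = 1×3 + 1
3 = 3×1 + 0  (stop)
So 737/39 = [18; 1, 8, 1, 3].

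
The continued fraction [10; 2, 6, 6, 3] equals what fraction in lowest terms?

2647/253

Fold from the inside: start with 3/1.
  6 + 1/3 = 19/3
  6 + 3/19 = 117/19
  2 + 19/117 = 253/117
  10 + 117/253 = 2647/253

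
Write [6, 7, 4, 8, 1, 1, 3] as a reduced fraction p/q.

Fold from the inside: start with 3/1.
  1 + 1/3 = 4/3
  1 + 3/4 = 7/4
  8 + 4/7 = 60/7
  4 + 7/60 = 247/60
  7 + 60/247 = 1789/247
  6 + 247/1789 = 10981/1789

10981/1789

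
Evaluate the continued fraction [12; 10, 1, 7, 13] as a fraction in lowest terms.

Using pₖ = aₖpₖ₋₁ + pₖ₋₂ and qₖ = aₖqₖ₋₁ + qₖ₋₂:
  k=0: a=12, p=12, q=1
  k=1: a=10, p=121, q=10
  k=2: a=1, p=133, q=11
  k=3: a=7, p=1052, q=87
  k=4: a=13, p=13809, q=1142

13809/1142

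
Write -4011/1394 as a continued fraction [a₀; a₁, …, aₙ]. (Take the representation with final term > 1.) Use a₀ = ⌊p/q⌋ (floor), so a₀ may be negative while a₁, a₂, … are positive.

-4011 = -3×1394 + 171
1394 = 8×171 + 26
171 = 6×26 + 15
26 = 1×15 + 11
15 = 1×11 + 4
11 = 2×4 + 3
4 = 1×3 + 1
3 = 3×1 + 0  (stop)
So -4011/1394 = [-3; 8, 6, 1, 1, 2, 1, 3].

[-3; 8, 6, 1, 1, 2, 1, 3]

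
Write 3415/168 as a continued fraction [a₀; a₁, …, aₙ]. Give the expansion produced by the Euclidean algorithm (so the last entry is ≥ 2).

[20; 3, 18, 3]

3415 = 20*168 + 55
168 = 3*55 + 3
55 = 18*3 + 1
3 = 3*1 + 0  (stop)
So 3415/168 = [20; 3, 18, 3].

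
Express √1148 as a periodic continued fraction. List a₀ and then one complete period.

[33; 1, 7, 2, 16, 2, 7, 1, 66]

a₀ = ⌊√1148⌋ = 33.
With m₀=0, d₀=1 and mₖ₊₁ = dₖaₖ − mₖ, dₖ₊₁ = (n − mₖ₊₁²)/dₖ, aₖ₊₁ = ⌊(a₀+mₖ₊₁)/dₖ₊₁⌋:
  k=1: m=33, d=59, a=1
  k=2: m=26, d=8, a=7
  k=3: m=30, d=31, a=2
  k=4: m=32, d=4, a=16
  k=5: m=32, d=31, a=2
  k=6: m=30, d=8, a=7
  k=7: m=26, d=59, a=1
  k=8: m=33, d=1, a=66
d=1 and a=2a₀=66 at k=8, so the next step gives (m, d) = (33, 59) again — its k=1 value — and the period has length 8.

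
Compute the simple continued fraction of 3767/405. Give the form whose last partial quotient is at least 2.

3767 = 9·405 + 122
405 = 3·122 + 39
122 = 3·39 + 5
39 = 7·5 + 4
5 = 1·4 + 1
4 = 4·1 + 0  (stop)
So 3767/405 = [9; 3, 3, 7, 1, 4].

[9; 3, 3, 7, 1, 4]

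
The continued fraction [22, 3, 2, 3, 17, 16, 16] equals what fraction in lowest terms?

2386067/107039

Using pₖ = aₖpₖ₋₁ + pₖ₋₂ and qₖ = aₖqₖ₋₁ + qₖ₋₂:
  k=0: a=22, p=22, q=1
  k=1: a=3, p=67, q=3
  k=2: a=2, p=156, q=7
  k=3: a=3, p=535, q=24
  k=4: a=17, p=9251, q=415
  k=5: a=16, p=148551, q=6664
  k=6: a=16, p=2386067, q=107039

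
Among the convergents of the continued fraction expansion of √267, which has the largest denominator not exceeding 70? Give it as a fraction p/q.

√267 = [16; 2, 1, 15, 1, 2, 32, …] (period length 6).
Convergents:
  p_0/q_0 = 16/1
  p_1/q_1 = 33/2
  p_2/q_2 = 49/3
  p_3/q_3 = 768/47
  p_4/q_4 = 817/50
  p_5/q_5 = 2402/147
q_4 = 50 ≤ 70 < 147 = q_5, so the answer is 817/50.

817/50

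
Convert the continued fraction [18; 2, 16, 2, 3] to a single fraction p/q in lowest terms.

Fold from the inside: start with 3/1.
  2 + 1/3 = 7/3
  16 + 3/7 = 115/7
  2 + 7/115 = 237/115
  18 + 115/237 = 4381/237

4381/237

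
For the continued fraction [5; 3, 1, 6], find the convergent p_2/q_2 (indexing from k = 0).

Using pₖ = aₖpₖ₋₁ + pₖ₋₂, qₖ = aₖqₖ₋₁ + qₖ₋₂ (with p₋₁=1, p₋₂=0, q₋₁=0, q₋₂=1):
  k=0: a=5, p=5, q=1
  k=1: a=3, p=16, q=3
  k=2: a=1, p=21, q=4

21/4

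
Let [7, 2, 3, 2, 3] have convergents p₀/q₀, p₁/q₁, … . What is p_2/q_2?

52/7

Using pₖ = aₖpₖ₋₁ + pₖ₋₂, qₖ = aₖqₖ₋₁ + qₖ₋₂ (with p₋₁=1, p₋₂=0, q₋₁=0, q₋₂=1):
  k=0: a=7, p=7, q=1
  k=1: a=2, p=15, q=2
  k=2: a=3, p=52, q=7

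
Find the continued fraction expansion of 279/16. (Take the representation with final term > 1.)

[17; 2, 3, 2]

279 = 17×16 + 7
16 = 2×7 + 2
7 = 3×2 + 1
2 = 2×1 + 0  (stop)
So 279/16 = [17; 2, 3, 2].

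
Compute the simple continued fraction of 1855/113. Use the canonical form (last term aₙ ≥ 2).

1855 = 16·113 + 47
113 = 2·47 + 19
47 = 2·19 + 9
19 = 2·9 + 1
9 = 9·1 + 0  (stop)
So 1855/113 = [16; 2, 2, 2, 9].

[16; 2, 2, 2, 9]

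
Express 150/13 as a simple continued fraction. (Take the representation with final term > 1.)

150 = 11*13 + 7
13 = 1*7 + 6
7 = 1*6 + 1
6 = 6*1 + 0  (stop)
So 150/13 = [11; 1, 1, 6].

[11; 1, 1, 6]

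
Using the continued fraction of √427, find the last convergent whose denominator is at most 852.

7687/372

√427 = [20; 1, 1, 1, 40, …] (period length 4).
Convergents:
  p_0/q_0 = 20/1
  p_1/q_1 = 21/1
  p_2/q_2 = 41/2
  p_3/q_3 = 62/3
  p_4/q_4 = 2521/122
  p_5/q_5 = 2583/125
  p_6/q_6 = 5104/247
  p_7/q_7 = 7687/372
  p_8/q_8 = 312584/15127
q_7 = 372 ≤ 852 < 15127 = q_8, so the answer is 7687/372.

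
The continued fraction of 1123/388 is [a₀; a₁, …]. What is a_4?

6

1123 = 2·388 + 347   →  a_0 = 2
388 = 1·347 + 41   →  a_1 = 1
347 = 8·41 + 19   →  a_2 = 8
41 = 2·19 + 3   →  a_3 = 2
19 = 6·3 + 1   →  a_4 = 6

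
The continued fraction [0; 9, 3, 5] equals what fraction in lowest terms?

16/149

Fold from the inside: start with 5/1.
  3 + 1/5 = 16/5
  9 + 5/16 = 149/16
  0 + 16/149 = 16/149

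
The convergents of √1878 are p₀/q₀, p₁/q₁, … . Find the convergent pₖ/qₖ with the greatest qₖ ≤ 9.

√1878 = [43; 2, 1, 42, 1, 2, 86, …] (period length 6).
Convergents:
  p_0/q_0 = 43/1
  p_1/q_1 = 87/2
  p_2/q_2 = 130/3
  p_3/q_3 = 5547/128
q_2 = 3 ≤ 9 < 128 = q_3, so the answer is 130/3.

130/3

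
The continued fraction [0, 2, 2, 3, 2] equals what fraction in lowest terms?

Using pₖ = aₖpₖ₋₁ + pₖ₋₂ and qₖ = aₖqₖ₋₁ + qₖ₋₂:
  k=0: a=0, p=0, q=1
  k=1: a=2, p=1, q=2
  k=2: a=2, p=2, q=5
  k=3: a=3, p=7, q=17
  k=4: a=2, p=16, q=39

16/39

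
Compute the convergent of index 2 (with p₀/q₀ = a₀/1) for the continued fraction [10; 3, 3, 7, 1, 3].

103/10

Using pₖ = aₖpₖ₋₁ + pₖ₋₂, qₖ = aₖqₖ₋₁ + qₖ₋₂ (with p₋₁=1, p₋₂=0, q₋₁=0, q₋₂=1):
  k=0: a=10, p=10, q=1
  k=1: a=3, p=31, q=3
  k=2: a=3, p=103, q=10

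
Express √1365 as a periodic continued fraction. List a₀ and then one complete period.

a₀ = ⌊√1365⌋ = 36.
With m₀=0, d₀=1 and mₖ₊₁ = dₖaₖ − mₖ, dₖ₊₁ = (n − mₖ₊₁²)/dₖ, aₖ₊₁ = ⌊(a₀+mₖ₊₁)/dₖ₊₁⌋:
  k=1: m=36, d=69, a=1
  k=2: m=33, d=4, a=17
  k=3: m=35, d=35, a=2
  k=4: m=35, d=4, a=17
  k=5: m=33, d=69, a=1
  k=6: m=36, d=1, a=72
d=1 and a=2a₀=72 at k=6, so the next step gives (m, d) = (36, 69) again — its k=1 value — and the period has length 6.

[36; 1, 17, 2, 17, 1, 72]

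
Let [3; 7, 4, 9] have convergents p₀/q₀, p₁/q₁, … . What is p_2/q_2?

91/29

Using pₖ = aₖpₖ₋₁ + pₖ₋₂, qₖ = aₖqₖ₋₁ + qₖ₋₂ (with p₋₁=1, p₋₂=0, q₋₁=0, q₋₂=1):
  k=0: a=3, p=3, q=1
  k=1: a=7, p=22, q=7
  k=2: a=4, p=91, q=29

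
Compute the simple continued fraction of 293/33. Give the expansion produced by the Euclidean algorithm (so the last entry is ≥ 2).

[8; 1, 7, 4]

293 = 8·33 + 29
33 = 1·29 + 4
29 = 7·4 + 1
4 = 4·1 + 0  (stop)
So 293/33 = [8; 1, 7, 4].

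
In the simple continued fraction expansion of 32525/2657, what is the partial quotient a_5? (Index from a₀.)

3

32525 = 12·2657 + 641   →  a_0 = 12
2657 = 4·641 + 93   →  a_1 = 4
641 = 6·93 + 83   →  a_2 = 6
93 = 1·83 + 10   →  a_3 = 1
83 = 8·10 + 3   →  a_4 = 8
10 = 3·3 + 1   →  a_5 = 3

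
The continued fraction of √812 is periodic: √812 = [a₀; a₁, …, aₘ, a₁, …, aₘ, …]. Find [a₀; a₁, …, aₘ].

[28; 2, 56]

a₀ = ⌊√812⌋ = 28.
With m₀=0, d₀=1 and mₖ₊₁ = dₖaₖ − mₖ, dₖ₊₁ = (n − mₖ₊₁²)/dₖ, aₖ₊₁ = ⌊(a₀+mₖ₊₁)/dₖ₊₁⌋:
  k=1: m=28, d=28, a=2
  k=2: m=28, d=1, a=56
d=1 and a=2a₀=56 at k=2, so the next step gives (m, d) = (28, 28) again — its k=1 value — and the period has length 2.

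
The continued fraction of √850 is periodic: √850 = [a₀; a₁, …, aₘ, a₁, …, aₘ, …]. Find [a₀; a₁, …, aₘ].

a₀ = ⌊√850⌋ = 29.

[29; 6, 2, 6, 58]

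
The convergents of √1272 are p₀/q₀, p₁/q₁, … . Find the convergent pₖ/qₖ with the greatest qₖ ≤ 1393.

22897/642

√1272 = [35; 1, 1, 1, 70, …] (period length 4).
Convergents:
  p_0/q_0 = 35/1
  p_1/q_1 = 36/1
  p_2/q_2 = 71/2
  p_3/q_3 = 107/3
  p_4/q_4 = 7561/212
  p_5/q_5 = 7668/215
  p_6/q_6 = 15229/427
  p_7/q_7 = 22897/642
  p_8/q_8 = 1618019/45367
q_7 = 642 ≤ 1393 < 45367 = q_8, so the answer is 22897/642.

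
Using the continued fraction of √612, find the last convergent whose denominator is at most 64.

√612 = [24; 1, 2, 1, 4, 1, 2, 1, 48, …] (period length 8).
Convergents:
  p_0/q_0 = 24/1
  p_1/q_1 = 25/1
  p_2/q_2 = 74/3
  p_3/q_3 = 99/4
  p_4/q_4 = 470/19
  p_5/q_5 = 569/23
  p_6/q_6 = 1608/65
q_5 = 23 ≤ 64 < 65 = q_6, so the answer is 569/23.

569/23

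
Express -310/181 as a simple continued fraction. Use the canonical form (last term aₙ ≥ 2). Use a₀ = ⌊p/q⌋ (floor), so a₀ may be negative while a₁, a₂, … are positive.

-310 = -2×181 + 52
181 = 3×52 + 25
52 = 2×25 + 2
25 = 12×2 + 1
2 = 2×1 + 0  (stop)
So -310/181 = [-2; 3, 2, 12, 2].

[-2; 3, 2, 12, 2]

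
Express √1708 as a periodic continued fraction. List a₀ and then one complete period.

a₀ = ⌊√1708⌋ = 41.
With m₀=0, d₀=1 and mₖ₊₁ = dₖaₖ − mₖ, dₖ₊₁ = (n − mₖ₊₁²)/dₖ, aₖ₊₁ = ⌊(a₀+mₖ₊₁)/dₖ₊₁⌋:
  k=1: m=41, d=27, a=3
  k=2: m=40, d=4, a=20
  k=3: m=40, d=27, a=3
  k=4: m=41, d=1, a=82
d=1 and a=2a₀=82 at k=4, so the next step gives (m, d) = (41, 27) again — its k=1 value — and the period has length 4.

[41; 3, 20, 3, 82]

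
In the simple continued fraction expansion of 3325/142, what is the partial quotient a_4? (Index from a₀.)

3325 = 23·142 + 59   →  a_0 = 23
142 = 2·59 + 24   →  a_1 = 2
59 = 2·24 + 11   →  a_2 = 2
24 = 2·11 + 2   →  a_3 = 2
11 = 5·2 + 1   →  a_4 = 5

5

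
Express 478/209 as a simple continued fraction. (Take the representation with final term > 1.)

[2; 3, 2, 14, 2]

478 = 2·209 + 60
209 = 3·60 + 29
60 = 2·29 + 2
29 = 14·2 + 1
2 = 2·1 + 0  (stop)
So 478/209 = [2; 3, 2, 14, 2].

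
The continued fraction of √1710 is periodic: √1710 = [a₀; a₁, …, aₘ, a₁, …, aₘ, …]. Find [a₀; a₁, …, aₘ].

[41; 2, 1, 5, 4, 5, 1, 2, 82]

a₀ = ⌊√1710⌋ = 41.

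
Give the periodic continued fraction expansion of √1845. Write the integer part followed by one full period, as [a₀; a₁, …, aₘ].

[42; 1, 20, 2, 20, 1, 84]

a₀ = ⌊√1845⌋ = 42.
With m₀=0, d₀=1 and mₖ₊₁ = dₖaₖ − mₖ, dₖ₊₁ = (n − mₖ₊₁²)/dₖ, aₖ₊₁ = ⌊(a₀+mₖ₊₁)/dₖ₊₁⌋:
  k=1: m=42, d=81, a=1
  k=2: m=39, d=4, a=20
  k=3: m=41, d=41, a=2
  k=4: m=41, d=4, a=20
  k=5: m=39, d=81, a=1
  k=6: m=42, d=1, a=84
d=1 and a=2a₀=84 at k=6, so the next step gives (m, d) = (42, 81) again — its k=1 value — and the period has length 6.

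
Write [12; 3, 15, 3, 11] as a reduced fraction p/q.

19685/1597

Using pₖ = aₖpₖ₋₁ + pₖ₋₂ and qₖ = aₖqₖ₋₁ + qₖ₋₂:
  k=0: a=12, p=12, q=1
  k=1: a=3, p=37, q=3
  k=2: a=15, p=567, q=46
  k=3: a=3, p=1738, q=141
  k=4: a=11, p=19685, q=1597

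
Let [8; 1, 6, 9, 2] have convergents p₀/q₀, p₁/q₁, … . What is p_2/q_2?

Using pₖ = aₖpₖ₋₁ + pₖ₋₂, qₖ = aₖqₖ₋₁ + qₖ₋₂ (with p₋₁=1, p₋₂=0, q₋₁=0, q₋₂=1):
  k=0: a=8, p=8, q=1
  k=1: a=1, p=9, q=1
  k=2: a=6, p=62, q=7

62/7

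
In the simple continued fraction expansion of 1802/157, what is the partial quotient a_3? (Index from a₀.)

1

1802 = 11·157 + 75   →  a_0 = 11
157 = 2·75 + 7   →  a_1 = 2
75 = 10·7 + 5   →  a_2 = 10
7 = 1·5 + 2   →  a_3 = 1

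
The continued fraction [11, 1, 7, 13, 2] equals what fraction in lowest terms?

2589/218

Using pₖ = aₖpₖ₋₁ + pₖ₋₂ and qₖ = aₖqₖ₋₁ + qₖ₋₂:
  k=0: a=11, p=11, q=1
  k=1: a=1, p=12, q=1
  k=2: a=7, p=95, q=8
  k=3: a=13, p=1247, q=105
  k=4: a=2, p=2589, q=218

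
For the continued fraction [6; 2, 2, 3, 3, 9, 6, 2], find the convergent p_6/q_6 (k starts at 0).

Using pₖ = aₖpₖ₋₁ + pₖ₋₂, qₖ = aₖqₖ₋₁ + qₖ₋₂ (with p₋₁=1, p₋₂=0, q₋₁=0, q₋₂=1):
  k=0: a=6, p=6, q=1
  k=1: a=2, p=13, q=2
  k=2: a=2, p=32, q=5
  k=3: a=3, p=109, q=17
  k=4: a=3, p=359, q=56
  k=5: a=9, p=3340, q=521
  k=6: a=6, p=20399, q=3182

20399/3182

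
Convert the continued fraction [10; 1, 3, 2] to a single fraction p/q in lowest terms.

97/9

Fold from the inside: start with 2/1.
  3 + 1/2 = 7/2
  1 + 2/7 = 9/7
  10 + 7/9 = 97/9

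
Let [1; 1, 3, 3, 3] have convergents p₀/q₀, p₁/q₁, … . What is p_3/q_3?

Using pₖ = aₖpₖ₋₁ + pₖ₋₂, qₖ = aₖqₖ₋₁ + qₖ₋₂ (with p₋₁=1, p₋₂=0, q₋₁=0, q₋₂=1):
  k=0: a=1, p=1, q=1
  k=1: a=1, p=2, q=1
  k=2: a=3, p=7, q=4
  k=3: a=3, p=23, q=13

23/13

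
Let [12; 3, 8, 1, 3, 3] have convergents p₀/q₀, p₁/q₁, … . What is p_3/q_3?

345/28

Using pₖ = aₖpₖ₋₁ + pₖ₋₂, qₖ = aₖqₖ₋₁ + qₖ₋₂ (with p₋₁=1, p₋₂=0, q₋₁=0, q₋₂=1):
  k=0: a=12, p=12, q=1
  k=1: a=3, p=37, q=3
  k=2: a=8, p=308, q=25
  k=3: a=1, p=345, q=28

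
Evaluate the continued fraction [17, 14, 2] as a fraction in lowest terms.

Using pₖ = aₖpₖ₋₁ + pₖ₋₂ and qₖ = aₖqₖ₋₁ + qₖ₋₂:
  k=0: a=17, p=17, q=1
  k=1: a=14, p=239, q=14
  k=2: a=2, p=495, q=29

495/29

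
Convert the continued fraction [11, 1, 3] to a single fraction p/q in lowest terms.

Using pₖ = aₖpₖ₋₁ + pₖ₋₂ and qₖ = aₖqₖ₋₁ + qₖ₋₂:
  k=0: a=11, p=11, q=1
  k=1: a=1, p=12, q=1
  k=2: a=3, p=47, q=4

47/4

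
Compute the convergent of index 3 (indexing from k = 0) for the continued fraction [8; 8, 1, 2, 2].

Using pₖ = aₖpₖ₋₁ + pₖ₋₂, qₖ = aₖqₖ₋₁ + qₖ₋₂ (with p₋₁=1, p₋₂=0, q₋₁=0, q₋₂=1):
  k=0: a=8, p=8, q=1
  k=1: a=8, p=65, q=8
  k=2: a=1, p=73, q=9
  k=3: a=2, p=211, q=26

211/26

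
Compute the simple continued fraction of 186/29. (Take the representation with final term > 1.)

[6; 2, 2, 2, 2]

186 = 6·29 + 12
29 = 2·12 + 5
12 = 2·5 + 2
5 = 2·2 + 1
2 = 2·1 + 0  (stop)
So 186/29 = [6; 2, 2, 2, 2].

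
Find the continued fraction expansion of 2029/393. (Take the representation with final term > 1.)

2029 = 5*393 + 64
393 = 6*64 + 9
64 = 7*9 + 1
9 = 9*1 + 0  (stop)
So 2029/393 = [5; 6, 7, 9].

[5; 6, 7, 9]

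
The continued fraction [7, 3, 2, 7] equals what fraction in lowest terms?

Fold from the inside: start with 7/1.
  2 + 1/7 = 15/7
  3 + 7/15 = 52/15
  7 + 15/52 = 379/52

379/52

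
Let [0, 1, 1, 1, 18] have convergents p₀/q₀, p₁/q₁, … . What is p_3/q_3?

2/3

Using pₖ = aₖpₖ₋₁ + pₖ₋₂, qₖ = aₖqₖ₋₁ + qₖ₋₂ (with p₋₁=1, p₋₂=0, q₋₁=0, q₋₂=1):
  k=0: a=0, p=0, q=1
  k=1: a=1, p=1, q=1
  k=2: a=1, p=1, q=2
  k=3: a=1, p=2, q=3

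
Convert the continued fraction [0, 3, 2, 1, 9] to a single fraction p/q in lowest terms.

Using pₖ = aₖpₖ₋₁ + pₖ₋₂ and qₖ = aₖqₖ₋₁ + qₖ₋₂:
  k=0: a=0, p=0, q=1
  k=1: a=3, p=1, q=3
  k=2: a=2, p=2, q=7
  k=3: a=1, p=3, q=10
  k=4: a=9, p=29, q=97

29/97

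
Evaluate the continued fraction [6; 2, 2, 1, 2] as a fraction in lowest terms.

Using pₖ = aₖpₖ₋₁ + pₖ₋₂ and qₖ = aₖqₖ₋₁ + qₖ₋₂:
  k=0: a=6, p=6, q=1
  k=1: a=2, p=13, q=2
  k=2: a=2, p=32, q=5
  k=3: a=1, p=45, q=7
  k=4: a=2, p=122, q=19

122/19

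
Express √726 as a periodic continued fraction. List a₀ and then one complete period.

a₀ = ⌊√726⌋ = 26.
With m₀=0, d₀=1 and mₖ₊₁ = dₖaₖ − mₖ, dₖ₊₁ = (n − mₖ₊₁²)/dₖ, aₖ₊₁ = ⌊(a₀+mₖ₊₁)/dₖ₊₁⌋:
  k=1: m=26, d=50, a=1
  k=2: m=24, d=3, a=16
  k=3: m=24, d=50, a=1
  k=4: m=26, d=1, a=52
d=1 and a=2a₀=52 at k=4, so the next step gives (m, d) = (26, 50) again — its k=1 value — and the period has length 4.

[26; 1, 16, 1, 52]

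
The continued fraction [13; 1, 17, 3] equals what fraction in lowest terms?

767/55

Fold from the inside: start with 3/1.
  17 + 1/3 = 52/3
  1 + 3/52 = 55/52
  13 + 52/55 = 767/55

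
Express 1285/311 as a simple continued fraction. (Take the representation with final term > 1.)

[4; 7, 1, 1, 2, 2, 3]

1285 = 4·311 + 41
311 = 7·41 + 24
41 = 1·24 + 17
24 = 1·17 + 7
17 = 2·7 + 3
7 = 2·3 + 1
3 = 3·1 + 0  (stop)
So 1285/311 = [4; 7, 1, 1, 2, 2, 3].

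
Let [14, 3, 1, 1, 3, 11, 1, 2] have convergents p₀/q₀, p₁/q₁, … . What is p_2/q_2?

57/4

Using pₖ = aₖpₖ₋₁ + pₖ₋₂, qₖ = aₖqₖ₋₁ + qₖ₋₂ (with p₋₁=1, p₋₂=0, q₋₁=0, q₋₂=1):
  k=0: a=14, p=14, q=1
  k=1: a=3, p=43, q=3
  k=2: a=1, p=57, q=4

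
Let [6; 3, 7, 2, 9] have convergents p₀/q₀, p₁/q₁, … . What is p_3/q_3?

297/47

Using pₖ = aₖpₖ₋₁ + pₖ₋₂, qₖ = aₖqₖ₋₁ + qₖ₋₂ (with p₋₁=1, p₋₂=0, q₋₁=0, q₋₂=1):
  k=0: a=6, p=6, q=1
  k=1: a=3, p=19, q=3
  k=2: a=7, p=139, q=22
  k=3: a=2, p=297, q=47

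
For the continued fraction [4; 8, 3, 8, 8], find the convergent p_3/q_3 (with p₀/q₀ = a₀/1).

857/208

Using pₖ = aₖpₖ₋₁ + pₖ₋₂, qₖ = aₖqₖ₋₁ + qₖ₋₂ (with p₋₁=1, p₋₂=0, q₋₁=0, q₋₂=1):
  k=0: a=4, p=4, q=1
  k=1: a=8, p=33, q=8
  k=2: a=3, p=103, q=25
  k=3: a=8, p=857, q=208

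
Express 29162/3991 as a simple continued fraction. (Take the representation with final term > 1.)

29162 = 7·3991 + 1225
3991 = 3·1225 + 316
1225 = 3·316 + 277
316 = 1·277 + 39
277 = 7·39 + 4
39 = 9·4 + 3
4 = 1·3 + 1
3 = 3·1 + 0  (stop)
So 29162/3991 = [7; 3, 3, 1, 7, 9, 1, 3].

[7; 3, 3, 1, 7, 9, 1, 3]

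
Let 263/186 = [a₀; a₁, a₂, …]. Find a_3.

263 = 1·186 + 77   →  a_0 = 1
186 = 2·77 + 32   →  a_1 = 2
77 = 2·32 + 13   →  a_2 = 2
32 = 2·13 + 6   →  a_3 = 2

2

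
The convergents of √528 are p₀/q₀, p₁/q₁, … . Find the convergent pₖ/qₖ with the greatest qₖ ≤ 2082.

√528 = [22; 1, 44, …] (period length 2).
Convergents:
  p_0/q_0 = 22/1
  p_1/q_1 = 23/1
  p_2/q_2 = 1034/45
  p_3/q_3 = 1057/46
  p_4/q_4 = 47542/2069
  p_5/q_5 = 48599/2115
q_4 = 2069 ≤ 2082 < 2115 = q_5, so the answer is 47542/2069.

47542/2069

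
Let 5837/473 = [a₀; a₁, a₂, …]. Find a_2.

5837 = 12·473 + 161   →  a_0 = 12
473 = 2·161 + 151   →  a_1 = 2
161 = 1·151 + 10   →  a_2 = 1

1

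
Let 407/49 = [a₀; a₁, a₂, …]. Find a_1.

3

407 = 8·49 + 15   →  a_0 = 8
49 = 3·15 + 4   →  a_1 = 3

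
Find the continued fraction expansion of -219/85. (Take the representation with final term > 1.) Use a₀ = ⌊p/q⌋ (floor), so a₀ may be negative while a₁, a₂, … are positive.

-219 = -3*85 + 36
85 = 2*36 + 13
36 = 2*13 + 10
13 = 1*10 + 3
10 = 3*3 + 1
3 = 3*1 + 0  (stop)
So -219/85 = [-3; 2, 2, 1, 3, 3].

[-3; 2, 2, 1, 3, 3]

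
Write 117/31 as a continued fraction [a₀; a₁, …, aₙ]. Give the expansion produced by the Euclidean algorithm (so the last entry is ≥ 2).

117 = 3·31 + 24
31 = 1·24 + 7
24 = 3·7 + 3
7 = 2·3 + 1
3 = 3·1 + 0  (stop)
So 117/31 = [3; 1, 3, 2, 3].

[3; 1, 3, 2, 3]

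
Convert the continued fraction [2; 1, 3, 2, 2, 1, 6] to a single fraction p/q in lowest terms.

Using pₖ = aₖpₖ₋₁ + pₖ₋₂ and qₖ = aₖqₖ₋₁ + qₖ₋₂:
  k=0: a=2, p=2, q=1
  k=1: a=1, p=3, q=1
  k=2: a=3, p=11, q=4
  k=3: a=2, p=25, q=9
  k=4: a=2, p=61, q=22
  k=5: a=1, p=86, q=31
  k=6: a=6, p=577, q=208

577/208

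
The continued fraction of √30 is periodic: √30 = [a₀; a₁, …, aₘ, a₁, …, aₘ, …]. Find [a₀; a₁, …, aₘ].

a₀ = ⌊√30⌋ = 5.
With m₀=0, d₀=1 and mₖ₊₁ = dₖaₖ − mₖ, dₖ₊₁ = (n − mₖ₊₁²)/dₖ, aₖ₊₁ = ⌊(a₀+mₖ₊₁)/dₖ₊₁⌋:
  k=1: m=5, d=5, a=2
  k=2: m=5, d=1, a=10
d=1 and a=2a₀=10 at k=2, so the next step gives (m, d) = (5, 5) again — its k=1 value — and the period has length 2.

[5; 2, 10]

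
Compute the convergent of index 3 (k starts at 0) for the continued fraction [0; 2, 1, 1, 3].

2/5

Using pₖ = aₖpₖ₋₁ + pₖ₋₂, qₖ = aₖqₖ₋₁ + qₖ₋₂ (with p₋₁=1, p₋₂=0, q₋₁=0, q₋₂=1):
  k=0: a=0, p=0, q=1
  k=1: a=2, p=1, q=2
  k=2: a=1, p=1, q=3
  k=3: a=1, p=2, q=5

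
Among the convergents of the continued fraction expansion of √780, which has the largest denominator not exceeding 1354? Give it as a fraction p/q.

√780 = [27; 1, 12, 1, 54, …] (period length 4).
Convergents:
  p_0/q_0 = 27/1
  p_1/q_1 = 28/1
  p_2/q_2 = 363/13
  p_3/q_3 = 391/14
  p_4/q_4 = 21477/769
  p_5/q_5 = 21868/783
  p_6/q_6 = 283893/10165
q_5 = 783 ≤ 1354 < 10165 = q_6, so the answer is 21868/783.

21868/783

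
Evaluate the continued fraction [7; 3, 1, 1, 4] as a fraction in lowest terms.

Using pₖ = aₖpₖ₋₁ + pₖ₋₂ and qₖ = aₖqₖ₋₁ + qₖ₋₂:
  k=0: a=7, p=7, q=1
  k=1: a=3, p=22, q=3
  k=2: a=1, p=29, q=4
  k=3: a=1, p=51, q=7
  k=4: a=4, p=233, q=32

233/32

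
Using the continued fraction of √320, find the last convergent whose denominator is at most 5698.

51841/2898

√320 = [17; 1, 7, 1, 34, …] (period length 4).
Convergents:
  p_0/q_0 = 17/1
  p_1/q_1 = 18/1
  p_2/q_2 = 143/8
  p_3/q_3 = 161/9
  p_4/q_4 = 5617/314
  p_5/q_5 = 5778/323
  p_6/q_6 = 46063/2575
  p_7/q_7 = 51841/2898
  p_8/q_8 = 1808657/101107
q_7 = 2898 ≤ 5698 < 101107 = q_8, so the answer is 51841/2898.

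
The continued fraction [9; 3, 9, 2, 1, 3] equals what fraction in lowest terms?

Fold from the inside: start with 3/1.
  1 + 1/3 = 4/3
  2 + 3/4 = 11/4
  9 + 4/11 = 103/11
  3 + 11/103 = 320/103
  9 + 103/320 = 2983/320

2983/320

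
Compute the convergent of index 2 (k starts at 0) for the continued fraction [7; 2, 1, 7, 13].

22/3

Using pₖ = aₖpₖ₋₁ + pₖ₋₂, qₖ = aₖqₖ₋₁ + qₖ₋₂ (with p₋₁=1, p₋₂=0, q₋₁=0, q₋₂=1):
  k=0: a=7, p=7, q=1
  k=1: a=2, p=15, q=2
  k=2: a=1, p=22, q=3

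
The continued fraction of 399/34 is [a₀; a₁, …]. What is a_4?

399 = 11·34 + 25   →  a_0 = 11
34 = 1·25 + 9   →  a_1 = 1
25 = 2·9 + 7   →  a_2 = 2
9 = 1·7 + 2   →  a_3 = 1
7 = 3·2 + 1   →  a_4 = 3

3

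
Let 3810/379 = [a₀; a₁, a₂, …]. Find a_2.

1

3810 = 10·379 + 20   →  a_0 = 10
379 = 18·20 + 19   →  a_1 = 18
20 = 1·19 + 1   →  a_2 = 1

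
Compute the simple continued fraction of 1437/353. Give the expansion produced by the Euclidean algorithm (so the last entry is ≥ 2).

1437 = 4·353 + 25
353 = 14·25 + 3
25 = 8·3 + 1
3 = 3·1 + 0  (stop)
So 1437/353 = [4; 14, 8, 3].

[4; 14, 8, 3]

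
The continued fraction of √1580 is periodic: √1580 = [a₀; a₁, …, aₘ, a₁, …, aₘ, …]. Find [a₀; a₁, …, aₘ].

[39; 1, 2, 1, 78]

a₀ = ⌊√1580⌋ = 39.
With m₀=0, d₀=1 and mₖ₊₁ = dₖaₖ − mₖ, dₖ₊₁ = (n − mₖ₊₁²)/dₖ, aₖ₊₁ = ⌊(a₀+mₖ₊₁)/dₖ₊₁⌋:
  k=1: m=39, d=59, a=1
  k=2: m=20, d=20, a=2
  k=3: m=20, d=59, a=1
  k=4: m=39, d=1, a=78
d=1 and a=2a₀=78 at k=4, so the next step gives (m, d) = (39, 59) again — its k=1 value — and the period has length 4.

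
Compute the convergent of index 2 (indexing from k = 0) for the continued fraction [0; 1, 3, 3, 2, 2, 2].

Using pₖ = aₖpₖ₋₁ + pₖ₋₂, qₖ = aₖqₖ₋₁ + qₖ₋₂ (with p₋₁=1, p₋₂=0, q₋₁=0, q₋₂=1):
  k=0: a=0, p=0, q=1
  k=1: a=1, p=1, q=1
  k=2: a=3, p=3, q=4

3/4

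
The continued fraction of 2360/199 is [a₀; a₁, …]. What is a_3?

2360 = 11·199 + 171   →  a_0 = 11
199 = 1·171 + 28   →  a_1 = 1
171 = 6·28 + 3   →  a_2 = 6
28 = 9·3 + 1   →  a_3 = 9

9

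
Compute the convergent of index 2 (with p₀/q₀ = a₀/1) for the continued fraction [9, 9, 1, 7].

91/10

Using pₖ = aₖpₖ₋₁ + pₖ₋₂, qₖ = aₖqₖ₋₁ + qₖ₋₂ (with p₋₁=1, p₋₂=0, q₋₁=0, q₋₂=1):
  k=0: a=9, p=9, q=1
  k=1: a=9, p=82, q=9
  k=2: a=1, p=91, q=10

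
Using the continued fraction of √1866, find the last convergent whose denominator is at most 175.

3067/71

√1866 = [43; 5, 14, 5, 86, …] (period length 4).
Convergents:
  p_0/q_0 = 43/1
  p_1/q_1 = 216/5
  p_2/q_2 = 3067/71
  p_3/q_3 = 15551/360
q_2 = 71 ≤ 175 < 360 = q_3, so the answer is 3067/71.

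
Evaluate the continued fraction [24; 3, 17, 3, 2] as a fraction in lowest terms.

9001/370

Using pₖ = aₖpₖ₋₁ + pₖ₋₂ and qₖ = aₖqₖ₋₁ + qₖ₋₂:
  k=0: a=24, p=24, q=1
  k=1: a=3, p=73, q=3
  k=2: a=17, p=1265, q=52
  k=3: a=3, p=3868, q=159
  k=4: a=2, p=9001, q=370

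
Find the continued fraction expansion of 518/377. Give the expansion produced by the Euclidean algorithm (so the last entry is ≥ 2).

[1; 2, 1, 2, 15, 3]

518 = 1*377 + 141
377 = 2*141 + 95
141 = 1*95 + 46
95 = 2*46 + 3
46 = 15*3 + 1
3 = 3*1 + 0  (stop)
So 518/377 = [1; 2, 1, 2, 15, 3].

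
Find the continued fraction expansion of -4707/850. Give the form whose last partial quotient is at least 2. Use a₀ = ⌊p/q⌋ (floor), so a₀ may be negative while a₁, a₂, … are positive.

-4707 = -6×850 + 393
850 = 2×393 + 64
393 = 6×64 + 9
64 = 7×9 + 1
9 = 9×1 + 0  (stop)
So -4707/850 = [-6; 2, 6, 7, 9].

[-6; 2, 6, 7, 9]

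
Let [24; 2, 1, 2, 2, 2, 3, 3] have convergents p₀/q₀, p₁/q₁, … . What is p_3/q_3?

195/8

Using pₖ = aₖpₖ₋₁ + pₖ₋₂, qₖ = aₖqₖ₋₁ + qₖ₋₂ (with p₋₁=1, p₋₂=0, q₋₁=0, q₋₂=1):
  k=0: a=24, p=24, q=1
  k=1: a=2, p=49, q=2
  k=2: a=1, p=73, q=3
  k=3: a=2, p=195, q=8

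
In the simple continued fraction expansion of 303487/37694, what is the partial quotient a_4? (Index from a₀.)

15

303487 = 8·37694 + 1935   →  a_0 = 8
37694 = 19·1935 + 929   →  a_1 = 19
1935 = 2·929 + 77   →  a_2 = 2
929 = 12·77 + 5   →  a_3 = 12
77 = 15·5 + 2   →  a_4 = 15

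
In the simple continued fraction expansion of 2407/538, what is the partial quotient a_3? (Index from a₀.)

9

2407 = 4·538 + 255   →  a_0 = 4
538 = 2·255 + 28   →  a_1 = 2
255 = 9·28 + 3   →  a_2 = 9
28 = 9·3 + 1   →  a_3 = 9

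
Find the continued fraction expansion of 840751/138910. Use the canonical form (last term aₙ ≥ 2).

[6; 19, 19, 7, 3, 17]

840751 = 6×138910 + 7291
138910 = 19×7291 + 381
7291 = 19×381 + 52
381 = 7×52 + 17
52 = 3×17 + 1
17 = 17×1 + 0  (stop)
So 840751/138910 = [6; 19, 19, 7, 3, 17].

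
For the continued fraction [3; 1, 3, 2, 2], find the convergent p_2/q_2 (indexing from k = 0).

15/4

Using pₖ = aₖpₖ₋₁ + pₖ₋₂, qₖ = aₖqₖ₋₁ + qₖ₋₂ (with p₋₁=1, p₋₂=0, q₋₁=0, q₋₂=1):
  k=0: a=3, p=3, q=1
  k=1: a=1, p=4, q=1
  k=2: a=3, p=15, q=4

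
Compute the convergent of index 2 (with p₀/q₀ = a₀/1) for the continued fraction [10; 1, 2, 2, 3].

32/3

Using pₖ = aₖpₖ₋₁ + pₖ₋₂, qₖ = aₖqₖ₋₁ + qₖ₋₂ (with p₋₁=1, p₋₂=0, q₋₁=0, q₋₂=1):
  k=0: a=10, p=10, q=1
  k=1: a=1, p=11, q=1
  k=2: a=2, p=32, q=3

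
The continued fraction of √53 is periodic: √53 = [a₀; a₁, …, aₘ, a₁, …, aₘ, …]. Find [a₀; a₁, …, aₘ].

[7; 3, 1, 1, 3, 14]

a₀ = ⌊√53⌋ = 7.
With m₀=0, d₀=1 and mₖ₊₁ = dₖaₖ − mₖ, dₖ₊₁ = (n − mₖ₊₁²)/dₖ, aₖ₊₁ = ⌊(a₀+mₖ₊₁)/dₖ₊₁⌋:
  k=1: m=7, d=4, a=3
  k=2: m=5, d=7, a=1
  k=3: m=2, d=7, a=1
  k=4: m=5, d=4, a=3
  k=5: m=7, d=1, a=14
d=1 and a=2a₀=14 at k=5, so the next step gives (m, d) = (7, 4) again — its k=1 value — and the period has length 5.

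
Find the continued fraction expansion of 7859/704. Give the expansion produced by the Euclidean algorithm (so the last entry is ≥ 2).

7859 = 11×704 + 115
704 = 6×115 + 14
115 = 8×14 + 3
14 = 4×3 + 2
3 = 1×2 + 1
2 = 2×1 + 0  (stop)
So 7859/704 = [11; 6, 8, 4, 1, 2].

[11; 6, 8, 4, 1, 2]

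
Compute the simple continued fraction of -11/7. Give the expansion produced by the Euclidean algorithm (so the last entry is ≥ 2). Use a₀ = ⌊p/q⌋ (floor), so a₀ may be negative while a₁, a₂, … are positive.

-11 = -2·7 + 3
7 = 2·3 + 1
3 = 3·1 + 0  (stop)
So -11/7 = [-2; 2, 3].

[-2; 2, 3]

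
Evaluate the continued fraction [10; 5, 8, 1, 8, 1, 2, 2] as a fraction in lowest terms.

31535/3093

Fold from the inside: start with 2/1.
  2 + 1/2 = 5/2
  1 + 2/5 = 7/5
  8 + 5/7 = 61/7
  1 + 7/61 = 68/61
  8 + 61/68 = 605/68
  5 + 68/605 = 3093/605
  10 + 605/3093 = 31535/3093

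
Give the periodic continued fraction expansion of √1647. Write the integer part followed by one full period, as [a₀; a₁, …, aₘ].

a₀ = ⌊√1647⌋ = 40.
With m₀=0, d₀=1 and mₖ₊₁ = dₖaₖ − mₖ, dₖ₊₁ = (n − mₖ₊₁²)/dₖ, aₖ₊₁ = ⌊(a₀+mₖ₊₁)/dₖ₊₁⌋:
  k=1: m=40, d=47, a=1
  k=2: m=7, d=34, a=1
  k=3: m=27, d=27, a=2
  k=4: m=27, d=34, a=1
  k=5: m=7, d=47, a=1
  k=6: m=40, d=1, a=80
d=1 and a=2a₀=80 at k=6, so the next step gives (m, d) = (40, 47) again — its k=1 value — and the period has length 6.

[40; 1, 1, 2, 1, 1, 80]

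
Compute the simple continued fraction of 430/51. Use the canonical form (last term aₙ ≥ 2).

[8; 2, 3, 7]

430 = 8*51 + 22
51 = 2*22 + 7
22 = 3*7 + 1
7 = 7*1 + 0  (stop)
So 430/51 = [8; 2, 3, 7].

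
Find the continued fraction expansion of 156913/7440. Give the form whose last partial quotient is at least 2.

[21; 11, 18, 5, 3, 2]

156913 = 21·7440 + 673
7440 = 11·673 + 37
673 = 18·37 + 7
37 = 5·7 + 2
7 = 3·2 + 1
2 = 2·1 + 0  (stop)
So 156913/7440 = [21; 11, 18, 5, 3, 2].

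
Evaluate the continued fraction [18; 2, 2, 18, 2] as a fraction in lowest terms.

3478/189

Using pₖ = aₖpₖ₋₁ + pₖ₋₂ and qₖ = aₖqₖ₋₁ + qₖ₋₂:
  k=0: a=18, p=18, q=1
  k=1: a=2, p=37, q=2
  k=2: a=2, p=92, q=5
  k=3: a=18, p=1693, q=92
  k=4: a=2, p=3478, q=189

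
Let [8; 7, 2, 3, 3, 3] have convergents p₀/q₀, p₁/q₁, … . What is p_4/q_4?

1391/171

Using pₖ = aₖpₖ₋₁ + pₖ₋₂, qₖ = aₖqₖ₋₁ + qₖ₋₂ (with p₋₁=1, p₋₂=0, q₋₁=0, q₋₂=1):
  k=0: a=8, p=8, q=1
  k=1: a=7, p=57, q=7
  k=2: a=2, p=122, q=15
  k=3: a=3, p=423, q=52
  k=4: a=3, p=1391, q=171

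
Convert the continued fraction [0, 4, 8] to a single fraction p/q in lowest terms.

Fold from the inside: start with 8/1.
  4 + 1/8 = 33/8
  0 + 8/33 = 8/33

8/33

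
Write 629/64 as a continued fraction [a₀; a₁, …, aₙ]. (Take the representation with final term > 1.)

629 = 9·64 + 53
64 = 1·53 + 11
53 = 4·11 + 9
11 = 1·9 + 2
9 = 4·2 + 1
2 = 2·1 + 0  (stop)
So 629/64 = [9; 1, 4, 1, 4, 2].

[9; 1, 4, 1, 4, 2]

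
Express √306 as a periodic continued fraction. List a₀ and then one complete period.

a₀ = ⌊√306⌋ = 17.

[17; 2, 34]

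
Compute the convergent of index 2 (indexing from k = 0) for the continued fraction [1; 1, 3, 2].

7/4

Using pₖ = aₖpₖ₋₁ + pₖ₋₂, qₖ = aₖqₖ₋₁ + qₖ₋₂ (with p₋₁=1, p₋₂=0, q₋₁=0, q₋₂=1):
  k=0: a=1, p=1, q=1
  k=1: a=1, p=2, q=1
  k=2: a=3, p=7, q=4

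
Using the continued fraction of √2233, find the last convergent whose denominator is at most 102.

√2233 = [47; 3, 1, 12, 1, 3, 94, …] (period length 6).
Convergents:
  p_0/q_0 = 47/1
  p_1/q_1 = 142/3
  p_2/q_2 = 189/4
  p_3/q_3 = 2410/51
  p_4/q_4 = 2599/55
  p_5/q_5 = 10207/216
q_4 = 55 ≤ 102 < 216 = q_5, so the answer is 2599/55.

2599/55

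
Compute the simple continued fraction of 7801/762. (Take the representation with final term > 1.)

7801 = 10×762 + 181
762 = 4×181 + 38
181 = 4×38 + 29
38 = 1×29 + 9
29 = 3×9 + 2
9 = 4×2 + 1
2 = 2×1 + 0  (stop)
So 7801/762 = [10; 4, 4, 1, 3, 4, 2].

[10; 4, 4, 1, 3, 4, 2]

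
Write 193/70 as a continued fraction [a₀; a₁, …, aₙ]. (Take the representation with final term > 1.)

193 = 2·70 + 53
70 = 1·53 + 17
53 = 3·17 + 2
17 = 8·2 + 1
2 = 2·1 + 0  (stop)
So 193/70 = [2; 1, 3, 8, 2].

[2; 1, 3, 8, 2]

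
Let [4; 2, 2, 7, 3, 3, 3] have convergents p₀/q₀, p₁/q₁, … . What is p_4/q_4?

511/116

Using pₖ = aₖpₖ₋₁ + pₖ₋₂, qₖ = aₖqₖ₋₁ + qₖ₋₂ (with p₋₁=1, p₋₂=0, q₋₁=0, q₋₂=1):
  k=0: a=4, p=4, q=1
  k=1: a=2, p=9, q=2
  k=2: a=2, p=22, q=5
  k=3: a=7, p=163, q=37
  k=4: a=3, p=511, q=116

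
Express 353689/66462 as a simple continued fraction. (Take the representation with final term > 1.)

[5; 3, 9, 5, 8, 3, 1, 13]

353689 = 5*66462 + 21379
66462 = 3*21379 + 2325
21379 = 9*2325 + 454
2325 = 5*454 + 55
454 = 8*55 + 14
55 = 3*14 + 13
14 = 1*13 + 1
13 = 13*1 + 0  (stop)
So 353689/66462 = [5; 3, 9, 5, 8, 3, 1, 13].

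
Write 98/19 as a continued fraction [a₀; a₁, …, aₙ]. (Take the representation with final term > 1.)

98 = 5·19 + 3
19 = 6·3 + 1
3 = 3·1 + 0  (stop)
So 98/19 = [5; 6, 3].

[5; 6, 3]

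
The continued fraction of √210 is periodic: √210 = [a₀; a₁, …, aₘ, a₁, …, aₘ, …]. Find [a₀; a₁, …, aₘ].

a₀ = ⌊√210⌋ = 14.
With m₀=0, d₀=1 and mₖ₊₁ = dₖaₖ − mₖ, dₖ₊₁ = (n − mₖ₊₁²)/dₖ, aₖ₊₁ = ⌊(a₀+mₖ₊₁)/dₖ₊₁⌋:
  k=1: m=14, d=14, a=2
  k=2: m=14, d=1, a=28
d=1 and a=2a₀=28 at k=2, so the next step gives (m, d) = (14, 14) again — its k=1 value — and the period has length 2.

[14; 2, 28]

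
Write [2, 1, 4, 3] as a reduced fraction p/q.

Fold from the inside: start with 3/1.
  4 + 1/3 = 13/3
  1 + 3/13 = 16/13
  2 + 13/16 = 45/16

45/16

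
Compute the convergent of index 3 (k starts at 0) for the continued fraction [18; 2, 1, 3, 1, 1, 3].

Using pₖ = aₖpₖ₋₁ + pₖ₋₂, qₖ = aₖqₖ₋₁ + qₖ₋₂ (with p₋₁=1, p₋₂=0, q₋₁=0, q₋₂=1):
  k=0: a=18, p=18, q=1
  k=1: a=2, p=37, q=2
  k=2: a=1, p=55, q=3
  k=3: a=3, p=202, q=11

202/11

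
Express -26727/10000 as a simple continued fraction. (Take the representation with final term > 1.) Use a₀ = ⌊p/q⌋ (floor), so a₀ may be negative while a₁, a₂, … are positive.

[-3; 3, 18, 12, 15]

-26727 = -3·10000 + 3273
10000 = 3·3273 + 181
3273 = 18·181 + 15
181 = 12·15 + 1
15 = 15·1 + 0  (stop)
So -26727/10000 = [-3; 3, 18, 12, 15].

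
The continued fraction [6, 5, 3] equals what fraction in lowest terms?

Fold from the inside: start with 3/1.
  5 + 1/3 = 16/3
  6 + 3/16 = 99/16

99/16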